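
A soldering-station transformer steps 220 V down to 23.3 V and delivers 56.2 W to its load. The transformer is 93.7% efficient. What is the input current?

I_in ≈ 0.273 A

P_in = P_out/η = 56.2/0.937 = 59.979 W.
I_in = P_in/V_in = 59.979/220 = 0.273 A.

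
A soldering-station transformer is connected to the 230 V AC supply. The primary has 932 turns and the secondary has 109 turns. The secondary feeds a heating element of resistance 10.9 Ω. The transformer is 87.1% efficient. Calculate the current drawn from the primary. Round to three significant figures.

I_p ≈ 0.331 A

V_s = 230 × 109/932 = 26.899 V.
I_s = V_s/R = 26.899/10.9 = 2.4678 A.
P_out = V_s I_s = 26.899 × 2.4678 = 66.382 W.
P_in = P_out/η = 66.382/0.871 = 76.214 W.
I_p = P_in/V_p = 76.214/230 = 0.331 A.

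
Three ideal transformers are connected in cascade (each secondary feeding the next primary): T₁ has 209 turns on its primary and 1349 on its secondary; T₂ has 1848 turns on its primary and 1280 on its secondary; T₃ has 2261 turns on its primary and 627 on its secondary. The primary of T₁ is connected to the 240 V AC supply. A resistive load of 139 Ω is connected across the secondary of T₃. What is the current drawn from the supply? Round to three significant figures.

Secondary of T₁: V = 240.00 × 1349/209 = 1549.1 V.
Secondary of T₂: V = 1549.1 × 1280/1848 = 1073.0 V.
Secondary of T₃: V = 1073.0 × 627/2261 = 297.54 V.
I_load = 297.54/139 = 2.1406 A, so P_out = 297.54 × 2.1406 = 636.93 W.
All ideal ⇒ P_in = P_out, so I_supply = 636.93/240 = 2.65 A.

I_supply ≈ 2.65 A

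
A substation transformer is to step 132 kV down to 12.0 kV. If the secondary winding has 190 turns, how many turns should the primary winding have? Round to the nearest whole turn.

N_p = 2090 turns

N_p/N_s = V_p/V_s, so N_p = 190 × 132000/12000 = 2090.0 ≈ 2090 turns.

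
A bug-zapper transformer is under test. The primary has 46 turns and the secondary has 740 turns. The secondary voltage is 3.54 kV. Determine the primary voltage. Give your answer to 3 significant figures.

V_p/V_s = N_p/N_s, so V_p = 3540 × 46/740 = 220 V.

V_p ≈ 220 V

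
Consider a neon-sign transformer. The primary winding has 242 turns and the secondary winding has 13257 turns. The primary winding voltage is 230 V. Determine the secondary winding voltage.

V_s ≈ 12600 V

V_s/V_p = N_s/N_p, so V_s = 230 × 13257/242 = 12600 V.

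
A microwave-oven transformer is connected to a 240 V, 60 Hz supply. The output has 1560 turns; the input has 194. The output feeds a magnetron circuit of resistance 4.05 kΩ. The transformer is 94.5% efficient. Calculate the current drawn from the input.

V_out = 240 × 1560/194 = 1929.9 V.
I_out = V_out/R = 1929.9/4050 = 0.47652 A.
P_out = V_out I_out = 1929.9 × 0.47652 = 919.63 W.
P_in = P_out/η = 919.63/0.945 = 973.15 W.
I_in = P_in/V_in = 973.15/240 = 4.05 A.

I_in ≈ 4.05 A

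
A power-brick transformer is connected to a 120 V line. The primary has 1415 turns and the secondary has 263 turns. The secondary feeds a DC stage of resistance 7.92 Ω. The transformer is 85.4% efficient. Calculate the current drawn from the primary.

V_s = 120 × 263/1415 = 22.304 V.
I_s = V_s/R = 22.304/7.92 = 2.8161 A.
P_out = V_s I_s = 22.304 × 2.8161 = 62.811 W.
P_in = P_out/η = 62.811/0.854 = 73.549 W.
I_p = P_in/V_p = 73.549/120 = 0.613 A.

I_p ≈ 0.613 A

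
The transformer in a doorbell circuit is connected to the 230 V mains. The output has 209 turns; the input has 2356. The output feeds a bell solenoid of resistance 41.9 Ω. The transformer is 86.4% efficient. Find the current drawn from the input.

V_out = 230 × 209/2356 = 20.403 V.
I_out = V_out/R = 20.403/41.9 = 0.48695 A.
P_out = V_out I_out = 20.403 × 0.48695 = 9.9354 W.
P_in = P_out/η = 9.9354/0.864 = 11.499 W.
I_in = P_in/V_in = 11.499/230 = 0.0500 A.

I_in ≈ 0.0500 A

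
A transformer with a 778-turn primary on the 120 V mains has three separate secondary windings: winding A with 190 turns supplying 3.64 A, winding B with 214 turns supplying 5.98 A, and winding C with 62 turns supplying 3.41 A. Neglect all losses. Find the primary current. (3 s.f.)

V_A = 120 × 190/778 = 29.306 V; V_B = 120 × 214/778 = 33.008 V; V_C = 120 × 62/778 = 9.5630 V.
P_out = V_A I_A + V_B I_B + V_C I_C = 29.306×3.64 + 33.008×5.98 + 9.5630×3.41 = 106.67 + 197.39 + 32.610 = 336.67 W.
Ideal ⇒ P_in = P_out, so I_p = P_out/V_p = 336.67/120 = 2.81 A.

I_p ≈ 2.81 A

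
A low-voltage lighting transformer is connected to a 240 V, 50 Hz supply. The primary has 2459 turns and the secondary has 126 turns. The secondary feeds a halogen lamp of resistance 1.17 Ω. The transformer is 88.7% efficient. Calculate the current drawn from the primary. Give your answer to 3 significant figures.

I_p ≈ 0.607 A

V_s = 240 × 126/2459 = 12.298 V.
I_s = V_s/R = 12.298/1.17 = 10.511 A.
P_out = V_s I_s = 12.298 × 10.511 = 129.26 W.
P_in = P_out/η = 129.26/0.887 = 145.73 W.
I_p = P_in/V_p = 145.73/240 = 0.607 A.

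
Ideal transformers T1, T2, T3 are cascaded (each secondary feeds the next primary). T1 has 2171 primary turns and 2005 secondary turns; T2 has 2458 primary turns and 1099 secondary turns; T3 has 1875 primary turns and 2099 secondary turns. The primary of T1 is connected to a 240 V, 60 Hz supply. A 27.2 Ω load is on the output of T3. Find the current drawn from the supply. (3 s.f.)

Secondary of T1: V = 240.00 × 2005/2171 = 221.65 V.
Secondary of T2: V = 221.65 × 1099/2458 = 99.102 V.
Secondary of T3: V = 99.102 × 2099/1875 = 110.94 V.
I_load = 110.94/27.2 = 4.0787 A, so P_out = 110.94 × 4.0787 = 452.50 W.
All ideal ⇒ P_in = P_out, so I_supply = 452.50/240 = 1.89 A.

I_supply ≈ 1.89 A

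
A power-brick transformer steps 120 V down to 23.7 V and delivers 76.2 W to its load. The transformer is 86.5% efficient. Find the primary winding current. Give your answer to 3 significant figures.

I_p ≈ 0.734 A

P_in = P_out/η = 76.2/0.865 = 88.092 W.
I_p = P_in/V_p = 88.092/120 = 0.734 A.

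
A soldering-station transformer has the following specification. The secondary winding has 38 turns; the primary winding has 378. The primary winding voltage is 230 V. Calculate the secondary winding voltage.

V_s ≈ 23.1 V

V_s/V_p = N_s/N_p, so V_s = 230 × 38/378 = 23.1 V.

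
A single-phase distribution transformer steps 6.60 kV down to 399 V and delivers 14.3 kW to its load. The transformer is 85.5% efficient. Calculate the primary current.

I_p ≈ 2.53 A

P_in = P_out/η = 14300/0.855 = 16725 W.
I_p = P_in/V_p = 16725/6600 = 2.53 A.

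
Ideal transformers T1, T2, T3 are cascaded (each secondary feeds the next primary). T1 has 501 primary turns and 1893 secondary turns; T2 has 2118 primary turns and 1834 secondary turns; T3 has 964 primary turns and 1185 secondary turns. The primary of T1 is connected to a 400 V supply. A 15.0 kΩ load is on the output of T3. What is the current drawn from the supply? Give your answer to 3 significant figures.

After T1: V = 400.00 × 1893/501 = 1511.4 V.
After T2: V = 1511.4 × 1834/2118 = 1308.7 V.
After T3: V = 1308.7 × 1185/964 = 1608.7 V.
I_load = 1608.7/15000 = 0.10725 A, so P_out = 1608.7 × 0.10725 = 172.54 W.
All ideal ⇒ P_in = P_out, so I_supply = 172.54/400 = 0.431 A.

I_supply ≈ 0.431 A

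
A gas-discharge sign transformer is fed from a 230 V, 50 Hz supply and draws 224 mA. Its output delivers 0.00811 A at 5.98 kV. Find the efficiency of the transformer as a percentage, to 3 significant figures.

η ≈ 94.1%

P_in = 230 × 0.224 = 51.5200 W.
P_out = 5980 × 0.00811 = 48.4978 W.
η = P_out/P_in = 48.4978/51.5200 = 0.941.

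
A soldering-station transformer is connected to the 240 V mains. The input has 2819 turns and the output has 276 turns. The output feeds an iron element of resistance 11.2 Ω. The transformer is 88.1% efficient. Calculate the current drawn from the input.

V_out = 240 × 276/2819 = 23.498 V.
I_out = V_out/R = 23.498/11.2 = 2.0980 A.
P_out = V_out I_out = 23.498 × 2.0980 = 49.298 W.
P_in = P_out/η = 49.298/0.881 = 55.957 W.
I_in = P_in/V_in = 55.957/240 = 0.233 A.

I_in ≈ 0.233 A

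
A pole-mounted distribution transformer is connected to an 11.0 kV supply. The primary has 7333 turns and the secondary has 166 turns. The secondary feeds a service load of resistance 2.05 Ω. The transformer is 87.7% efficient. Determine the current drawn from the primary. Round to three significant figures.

V_s = 11000 × 166/7333 = 249.01 V.
I_s = V_s/R = 249.01/2.05 = 121.47 A.
P_out = V_s I_s = 249.01 × 121.47 = 30247 W.
P_in = P_out/η = 30247/0.877 = 34489 W.
I_p = P_in/V_p = 34489/11000 = 3.14 A.

I_p ≈ 3.14 A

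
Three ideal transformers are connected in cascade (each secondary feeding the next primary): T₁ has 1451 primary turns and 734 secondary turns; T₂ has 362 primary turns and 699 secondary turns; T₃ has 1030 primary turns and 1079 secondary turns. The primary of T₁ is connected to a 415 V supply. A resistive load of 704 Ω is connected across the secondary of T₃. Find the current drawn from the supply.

I_supply ≈ 0.617 A

Secondary of T₁: V = 415.00 × 734/1451 = 209.93 V.
Secondary of T₂: V = 209.93 × 699/362 = 405.36 V.
Secondary of T₃: V = 405.36 × 1079/1030 = 424.65 V.
I_load = 424.65/704 = 0.60319 A, so P_out = 424.65 × 0.60319 = 256.15 W.
All ideal ⇒ P_in = P_out, so I_supply = 256.15/415 = 0.617 A.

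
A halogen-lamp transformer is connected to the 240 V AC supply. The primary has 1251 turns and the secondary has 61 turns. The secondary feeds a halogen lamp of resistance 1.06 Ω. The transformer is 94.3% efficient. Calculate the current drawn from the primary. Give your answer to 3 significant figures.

V_s = 240 × 61/1251 = 11.703 V.
I_s = V_s/R = 11.703/1.06 = 11.040 A.
P_out = V_s I_s = 11.703 × 11.040 = 129.20 W.
P_in = P_out/η = 129.20/0.943 = 137.01 W.
I_p = P_in/V_p = 137.01/240 = 0.571 A.

I_p ≈ 0.571 A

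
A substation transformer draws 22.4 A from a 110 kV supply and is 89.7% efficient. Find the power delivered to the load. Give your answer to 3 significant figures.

P_out ≈ 2.21×10^6 W

P_in = V_p I_p = 110000 × 22.4 = 2.4640×10^6 W.
P_out = η P_in = 0.897 × 2.4640×10^6 = 2.21×10^6 W.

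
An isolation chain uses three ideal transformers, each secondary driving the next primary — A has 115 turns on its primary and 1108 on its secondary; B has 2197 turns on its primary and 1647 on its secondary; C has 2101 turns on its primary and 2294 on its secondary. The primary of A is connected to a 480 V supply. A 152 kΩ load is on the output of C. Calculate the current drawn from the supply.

After A: V = 480.00 × 1108/115 = 4624.7 V.
After B: V = 4624.7 × 1647/2197 = 3466.9 V.
After C: V = 3466.9 × 2294/2101 = 3785.4 V.
I_load = 3785.4/152000 = 0.024904 A, so P_out = 3785.4 × 0.024904 = 94.272 W.
All ideal ⇒ P_in = P_out, so I_supply = 94.272/480 = 0.196 A.

I_supply ≈ 0.196 A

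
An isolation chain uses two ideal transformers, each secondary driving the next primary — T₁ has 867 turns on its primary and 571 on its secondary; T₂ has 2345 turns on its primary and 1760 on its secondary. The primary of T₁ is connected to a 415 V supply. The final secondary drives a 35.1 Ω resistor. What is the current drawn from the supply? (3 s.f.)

After T₁: V = 415.00 × 571/867 = 273.32 V.
After T₂: V = 273.32 × 1760/2345 = 205.13 V.
I_load = 205.13/35.1 = 5.8442 A, so P_out = 205.13 × 5.8442 = 1198.8 W.
All ideal ⇒ P_in = P_out, so I_supply = 1198.8/415 = 2.89 A.

I_supply ≈ 2.89 A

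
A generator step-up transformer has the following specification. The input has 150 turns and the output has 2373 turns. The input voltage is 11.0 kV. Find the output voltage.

V_out ≈ 174000 V

V_out/V_in = N_out/N_in, so V_out = 11000 × 2373/150 = 174000 V.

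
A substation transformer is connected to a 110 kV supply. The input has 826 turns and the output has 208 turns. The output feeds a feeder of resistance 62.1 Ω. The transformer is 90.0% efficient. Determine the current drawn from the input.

I_in ≈ 125 A

V_out = 110000 × 208/826 = 27700 V.
I_out = V_out/R = 27700/62.1 = 446.05 A.
P_out = V_out I_out = 27700 × 446.05 = 1.2356×10^7 W.
P_in = P_out/η = 1.2356×10^7/0.900 = 1.3728×10^7 W.
I_in = P_in/V_in = 1.3728×10^7/110000 = 125 A.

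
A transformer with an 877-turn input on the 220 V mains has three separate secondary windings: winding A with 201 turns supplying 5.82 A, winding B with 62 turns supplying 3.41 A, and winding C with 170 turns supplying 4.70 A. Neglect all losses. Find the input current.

I_in ≈ 2.49 A

V_A = 220 × 201/877 = 50.422 V; V_B = 220 × 62/877 = 15.553 V; V_C = 220 × 170/877 = 42.645 V.
P_out = V_A I_A + V_B I_B + V_C I_C = 50.422×5.82 + 15.553×3.41 + 42.645×4.70 = 293.46 + 53.036 + 200.43 = 546.92 W.
Ideal ⇒ P_in = P_out, so I_in = P_out/V_in = 546.92/220 = 2.49 A.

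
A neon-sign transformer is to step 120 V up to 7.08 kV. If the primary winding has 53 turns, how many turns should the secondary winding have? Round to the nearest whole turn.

N_s/N_p = V_s/V_p, so N_s = 53 × 7080/120 = 3127.0 ≈ 3127 turns.

N_s = 3127 turns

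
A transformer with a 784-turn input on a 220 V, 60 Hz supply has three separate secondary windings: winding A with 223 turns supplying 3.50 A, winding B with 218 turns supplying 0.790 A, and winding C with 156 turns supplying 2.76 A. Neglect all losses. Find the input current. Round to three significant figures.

V_A = 220 × 223/784 = 62.577 V; V_B = 220 × 218/784 = 61.173 V; V_C = 220 × 156/784 = 43.776 V.
P_out = V_A I_A + V_B I_B + V_C I_C = 62.577×3.50 + 61.173×0.790 + 43.776×2.76 = 219.02 + 48.327 + 120.82 = 388.17 W.
Ideal ⇒ P_in = P_out, so I_in = P_out/V_in = 388.17/220 = 1.76 A.

I_in ≈ 1.76 A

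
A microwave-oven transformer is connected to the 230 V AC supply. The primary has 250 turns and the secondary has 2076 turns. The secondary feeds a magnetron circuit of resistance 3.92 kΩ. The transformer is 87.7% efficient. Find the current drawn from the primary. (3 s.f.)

V_s = 230 × 2076/250 = 1909.9 V.
I_s = V_s/R = 1909.9/3920 = 0.48722 A.
P_out = V_s I_s = 1909.9 × 0.48722 = 930.56 W.
P_in = P_out/η = 930.56/0.877 = 1061.1 W.
I_p = P_in/V_p = 1061.1/230 = 4.61 A.

I_p ≈ 4.61 A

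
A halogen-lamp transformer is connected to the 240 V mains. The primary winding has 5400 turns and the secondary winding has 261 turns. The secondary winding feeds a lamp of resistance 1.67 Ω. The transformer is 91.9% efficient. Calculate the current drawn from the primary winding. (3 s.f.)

V_s = 240 × 261/5400 = 11.600 V.
I_s = V_s/R = 11.600/1.67 = 6.9461 A.
P_out = V_s I_s = 11.600 × 6.9461 = 80.575 W.
P_in = P_out/η = 80.575/0.919 = 87.677 W.
I_p = P_in/V_p = 87.677/240 = 0.365 A.

I_p ≈ 0.365 A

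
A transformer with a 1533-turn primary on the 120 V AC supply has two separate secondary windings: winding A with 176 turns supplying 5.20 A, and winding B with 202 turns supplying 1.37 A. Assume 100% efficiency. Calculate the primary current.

V_A = 120 × 176/1533 = 13.777 V; V_B = 120 × 202/1533 = 15.812 V.
P_out = V_A I_A + V_B I_B = 13.777×5.20 + 15.812×1.37 = 71.640 + 21.663 = 93.303 W.
Ideal ⇒ P_in = P_out, so I_p = P_out/V_p = 93.303/120 = 0.778 A.

I_p ≈ 0.778 A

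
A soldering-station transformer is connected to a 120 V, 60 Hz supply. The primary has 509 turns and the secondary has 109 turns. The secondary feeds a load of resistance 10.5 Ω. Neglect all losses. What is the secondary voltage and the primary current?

V_s ≈ 25.7 V, I_p ≈ 0.524 A

V_s = V_p × N_s/N_p = 120 × 109/509 = 25.697 V.
I_s = V_s/R = 25.697/10.5 = 2.4474 A.
I_p = I_s × N_s/N_p = 2.4474 × 109/509 = 0.524 A.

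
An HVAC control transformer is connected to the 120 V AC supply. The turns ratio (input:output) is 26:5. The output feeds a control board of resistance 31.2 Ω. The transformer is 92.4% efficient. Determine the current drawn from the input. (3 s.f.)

V_out = 120 × 5/26 = 23.077 V.
I_out = V_out/R = 23.077/31.2 = 0.73964 A.
P_out = V_out I_out = 23.077 × 0.73964 = 17.069 W.
P_in = P_out/η = 17.069/0.924 = 18.473 W.
I_in = P_in/V_in = 18.473/120 = 0.154 A.

I_in ≈ 0.154 A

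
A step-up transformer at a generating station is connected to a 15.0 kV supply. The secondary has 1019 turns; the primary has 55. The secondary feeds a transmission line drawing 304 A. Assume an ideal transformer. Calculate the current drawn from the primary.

I_p ≈ 5630 A

For an ideal transformer I_p N_p = I_s N_s, so I_p = 304 × 1019/55 = 5630 A.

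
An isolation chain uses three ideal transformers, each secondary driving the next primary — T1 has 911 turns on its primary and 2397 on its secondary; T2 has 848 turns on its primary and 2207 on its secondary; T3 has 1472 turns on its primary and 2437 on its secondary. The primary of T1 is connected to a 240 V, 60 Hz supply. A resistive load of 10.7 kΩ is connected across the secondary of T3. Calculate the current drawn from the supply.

After T1: V = 240.00 × 2397/911 = 631.48 V.
After T2: V = 631.48 × 2207/848 = 1643.5 V.
After T3: V = 1643.5 × 2437/1472 = 2720.9 V.
I_load = 2720.9/10700 = 0.25429 A, so P_out = 2720.9 × 0.25429 = 691.90 W.
All ideal ⇒ P_in = P_out, so I_supply = 691.90/240 = 2.88 A.

I_supply ≈ 2.88 A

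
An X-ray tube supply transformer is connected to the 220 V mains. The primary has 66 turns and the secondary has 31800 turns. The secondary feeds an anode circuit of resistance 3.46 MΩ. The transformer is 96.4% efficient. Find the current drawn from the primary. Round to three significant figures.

V_s = 220 × 31800/66 = 106000 V.
I_s = V_s/R = 106000/(3.46×10^6) = 0.030636 A.
P_out = V_s I_s = 106000 × 0.030636 = 3247.4 W.
P_in = P_out/η = 3247.4/0.964 = 3368.7 W.
I_p = P_in/V_p = 3368.7/220 = 15.3 A.

I_p ≈ 15.3 A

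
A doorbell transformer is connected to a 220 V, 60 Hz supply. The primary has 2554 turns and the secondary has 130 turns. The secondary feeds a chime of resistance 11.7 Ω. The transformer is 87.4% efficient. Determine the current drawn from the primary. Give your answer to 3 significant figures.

V_s = 220 × 130/2554 = 11.198 V.
I_s = V_s/R = 11.198/11.7 = 0.95710 A.
P_out = V_s I_s = 11.198 × 0.95710 = 10.718 W.
P_in = P_out/η = 10.718/0.874 = 12.263 W.
I_p = P_in/V_p = 12.263/220 = 0.0557 A.

I_p ≈ 0.0557 A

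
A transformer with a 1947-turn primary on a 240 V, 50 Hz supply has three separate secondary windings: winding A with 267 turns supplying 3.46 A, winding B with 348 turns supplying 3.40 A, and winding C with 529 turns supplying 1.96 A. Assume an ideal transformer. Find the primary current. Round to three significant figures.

I_p ≈ 1.61 A

V_A = 240 × 267/1947 = 32.912 V; V_B = 240 × 348/1947 = 42.897 V; V_C = 240 × 529/1947 = 65.208 V.
P_out = V_A I_A + V_B I_B + V_C I_C = 32.912×3.46 + 42.897×3.40 + 65.208×1.96 = 113.88 + 145.85 + 127.81 = 387.53 W.
Ideal ⇒ P_in = P_out, so I_p = P_out/V_p = 387.53/240 = 1.61 A.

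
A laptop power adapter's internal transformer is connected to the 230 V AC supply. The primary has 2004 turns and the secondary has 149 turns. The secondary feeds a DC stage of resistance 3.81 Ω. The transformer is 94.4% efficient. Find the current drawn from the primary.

V_s = 230 × 149/2004 = 17.101 V.
I_s = V_s/R = 17.101/3.81 = 4.4884 A.
P_out = V_s I_s = 17.101 × 4.4884 = 76.755 W.
P_in = P_out/η = 76.755/0.944 = 81.308 W.
I_p = P_in/V_p = 81.308/230 = 0.354 A.

I_p ≈ 0.354 A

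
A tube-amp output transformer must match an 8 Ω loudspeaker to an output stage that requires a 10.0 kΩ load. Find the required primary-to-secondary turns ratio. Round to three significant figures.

Z_p/Z_s = (N_p/N_s)², so N_p/N_s = √(10000/8) = √1250 = 35.4.

N_p/N_s ≈ 35.4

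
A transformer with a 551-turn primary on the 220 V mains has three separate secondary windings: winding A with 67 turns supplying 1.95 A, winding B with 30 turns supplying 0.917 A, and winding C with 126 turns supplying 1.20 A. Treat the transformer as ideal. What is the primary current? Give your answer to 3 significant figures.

V_A = 220 × 67/551 = 26.751 V; V_B = 220 × 30/551 = 11.978 V; V_C = 220 × 126/551 = 50.309 V.
P_out = V_A I_A + V_B I_B + V_C I_C = 26.751×1.95 + 11.978×0.917 + 50.309×1.20 = 52.165 + 10.984 + 60.370 = 123.52 W.
Ideal ⇒ P_in = P_out, so I_p = P_out/V_p = 123.52/220 = 0.561 A.

I_p ≈ 0.561 A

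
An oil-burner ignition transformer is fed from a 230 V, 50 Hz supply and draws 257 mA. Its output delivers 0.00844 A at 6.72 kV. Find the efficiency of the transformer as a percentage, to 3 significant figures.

η ≈ 96.0%

P_in = 230 × 0.257 = 59.1100 W.
P_out = 6720 × 0.00844 = 56.7168 W.
η = P_out/P_in = 56.7168/59.1100 = 0.960.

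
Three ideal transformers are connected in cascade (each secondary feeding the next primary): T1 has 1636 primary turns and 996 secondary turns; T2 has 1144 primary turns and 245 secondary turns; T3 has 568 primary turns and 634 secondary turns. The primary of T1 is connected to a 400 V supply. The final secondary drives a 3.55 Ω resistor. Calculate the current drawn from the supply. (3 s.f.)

I_supply ≈ 2.39 A

After T1: V = 400.00 × 996/1636 = 243.52 V.
After T2: V = 243.52 × 245/1144 = 52.153 V.
After T3: V = 52.153 × 634/568 = 58.213 V.
I_load = 58.213/3.55 = 16.398 A, so P_out = 58.213 × 16.398 = 954.57 W.
All ideal ⇒ P_in = P_out, so I_supply = 954.57/400 = 2.39 A.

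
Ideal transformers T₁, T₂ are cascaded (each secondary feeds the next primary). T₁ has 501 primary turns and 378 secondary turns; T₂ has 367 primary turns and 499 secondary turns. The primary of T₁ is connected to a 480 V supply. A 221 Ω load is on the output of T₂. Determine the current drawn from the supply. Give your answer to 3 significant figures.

After T₁: V = 480.00 × 378/501 = 362.16 V.
After T₂: V = 362.16 × 499/367 = 492.41 V.
I_load = 492.41/221 = 2.2281 A, so P_out = 492.41 × 2.2281 = 1097.2 W.
All ideal ⇒ P_in = P_out, so I_supply = 1097.2/480 = 2.29 A.

I_supply ≈ 2.29 A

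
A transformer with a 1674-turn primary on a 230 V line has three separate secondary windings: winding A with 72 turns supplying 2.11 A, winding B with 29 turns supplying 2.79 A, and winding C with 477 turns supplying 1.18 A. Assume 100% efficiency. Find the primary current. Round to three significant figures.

I_p ≈ 0.475 A

V_A = 230 × 72/1674 = 9.8925 V; V_B = 230 × 29/1674 = 3.9845 V; V_C = 230 × 477/1674 = 65.538 V.
P_out = V_A I_A + V_B I_B + V_C I_C = 9.8925×2.11 + 3.9845×2.79 + 65.538×1.18 = 20.873 + 11.117 + 77.334 = 109.32 W.
Ideal ⇒ P_in = P_out, so I_p = P_out/V_p = 109.32/230 = 0.475 A.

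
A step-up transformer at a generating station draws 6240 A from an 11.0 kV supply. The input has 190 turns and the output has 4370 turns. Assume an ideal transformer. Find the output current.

I_out ≈ 271 A

I_out/I_in = N_in/N_out, so I_out = 6240 × 190/4370 = 271 A.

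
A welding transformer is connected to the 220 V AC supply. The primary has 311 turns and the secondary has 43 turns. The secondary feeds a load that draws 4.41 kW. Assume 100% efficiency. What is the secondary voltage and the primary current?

V_s = V_p × N_s/N_p = 220 × 43/311 = 30.418 V.
I_s = P/V_s = 4410/30.418 = 144.98 A.
I_p = I_s × N_s/N_p = 144.98 × 43/311 = 20.0 A.

V_s ≈ 30.4 V, I_p ≈ 20.0 A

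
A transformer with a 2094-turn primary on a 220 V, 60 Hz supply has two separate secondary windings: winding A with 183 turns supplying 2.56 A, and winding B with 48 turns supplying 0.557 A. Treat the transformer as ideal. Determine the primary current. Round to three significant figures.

I_p ≈ 0.236 A

V_A = 220 × 183/2094 = 19.226 V; V_B = 220 × 48/2094 = 5.0430 V.
P_out = V_A I_A + V_B I_B = 19.226×2.56 + 5.0430×0.557 = 49.219 + 2.8089 = 52.028 W.
Ideal ⇒ P_in = P_out, so I_p = P_out/V_p = 52.028/220 = 0.236 A.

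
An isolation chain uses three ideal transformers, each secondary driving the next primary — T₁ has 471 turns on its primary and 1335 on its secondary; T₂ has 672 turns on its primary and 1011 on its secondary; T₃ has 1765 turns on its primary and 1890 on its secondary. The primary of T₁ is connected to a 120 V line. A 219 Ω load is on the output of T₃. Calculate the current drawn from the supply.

Secondary of T₁: V = 120.00 × 1335/471 = 340.13 V.
Secondary of T₂: V = 340.13 × 1011/672 = 511.71 V.
Secondary of T₃: V = 511.71 × 1890/1765 = 547.95 V.
I_load = 547.95/219 = 2.5021 A, so P_out = 547.95 × 2.5021 = 1371.0 W.
All ideal ⇒ P_in = P_out, so I_supply = 1371.0/120 = 11.4 A.

I_supply ≈ 11.4 A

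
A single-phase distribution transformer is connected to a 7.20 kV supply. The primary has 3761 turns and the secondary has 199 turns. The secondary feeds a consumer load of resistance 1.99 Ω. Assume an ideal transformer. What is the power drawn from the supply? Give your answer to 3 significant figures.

P ≈ 72900 W

V_s = V_p × N_s/N_p = 7200 × 199/3761 = 380.96 V.
I_s = V_s/R = 380.96/1.99 = 191.44 A.
I_p = I_s × N_s/N_p = 191.44 × 199/3761 = 10.129 A.
P = V_p I_p = 7200 × 10.129 = 72900 W.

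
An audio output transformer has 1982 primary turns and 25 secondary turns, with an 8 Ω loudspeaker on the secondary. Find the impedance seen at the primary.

Z_p ≈ 50300 Ω

Z_p = (N_p/N_s)² × Z_s = (1982/25)² × 8 = 50300 Ω.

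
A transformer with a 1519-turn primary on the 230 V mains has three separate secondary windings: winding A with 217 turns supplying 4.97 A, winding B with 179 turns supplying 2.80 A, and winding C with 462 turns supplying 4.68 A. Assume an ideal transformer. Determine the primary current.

I_p ≈ 2.46 A

V_A = 230 × 217/1519 = 32.857 V; V_B = 230 × 179/1519 = 27.103 V; V_C = 230 × 462/1519 = 69.954 V.
P_out = V_A I_A + V_B I_B + V_C I_C = 32.857×4.97 + 27.103×2.80 + 69.954×4.68 = 163.30 + 75.889 + 327.38 = 566.57 W.
Ideal ⇒ P_in = P_out, so I_p = P_out/V_p = 566.57/230 = 2.46 A.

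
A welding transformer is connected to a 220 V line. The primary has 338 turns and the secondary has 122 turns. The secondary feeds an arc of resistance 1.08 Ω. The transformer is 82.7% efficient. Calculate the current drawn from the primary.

I_p ≈ 32.1 A

V_s = 220 × 122/338 = 79.408 V.
I_s = V_s/R = 79.408/1.08 = 73.526 A.
P_out = V_s I_s = 79.408 × 73.526 = 5838.6 W.
P_in = P_out/η = 5838.6/0.827 = 7060.0 W.
I_p = P_in/V_p = 7060.0/220 = 32.1 A.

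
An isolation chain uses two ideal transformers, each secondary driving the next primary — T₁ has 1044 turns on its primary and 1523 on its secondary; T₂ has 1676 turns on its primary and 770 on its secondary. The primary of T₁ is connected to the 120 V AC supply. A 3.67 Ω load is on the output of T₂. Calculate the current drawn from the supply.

I_supply ≈ 14.7 A

After T₁: V = 120.00 × 1523/1044 = 175.06 V.
After T₂: V = 175.06 × 770/1676 = 80.426 V.
I_load = 80.426/3.67 = 21.914 A, so P_out = 80.426 × 21.914 = 1762.5 W.
All ideal ⇒ P_in = P_out, so I_supply = 1762.5/120 = 14.7 A.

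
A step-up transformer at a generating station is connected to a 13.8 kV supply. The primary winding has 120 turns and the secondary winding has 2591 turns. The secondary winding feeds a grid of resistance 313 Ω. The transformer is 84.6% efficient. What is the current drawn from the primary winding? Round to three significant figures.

V_s = 13800 × 2591/120 = 297960 V.
I_s = V_s/R = 297960/313 = 951.96 A.
P_out = V_s I_s = 297960 × 951.96 = 2.8365×10^8 W.
P_in = P_out/η = 2.8365×10^8/0.846 = 3.3529×10^8 W.
I_p = P_in/V_p = 3.3529×10^8/13800 = 24300 A.

I_p ≈ 24300 A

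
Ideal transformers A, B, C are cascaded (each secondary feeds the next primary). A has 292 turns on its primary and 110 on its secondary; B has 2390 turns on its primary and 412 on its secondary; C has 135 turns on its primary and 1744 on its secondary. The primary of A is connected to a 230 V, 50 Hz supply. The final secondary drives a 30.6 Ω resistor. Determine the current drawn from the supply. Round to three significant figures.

After A: V = 230.00 × 110/292 = 86.644 V.
After B: V = 86.644 × 412/2390 = 14.936 V.
After C: V = 14.936 × 1744/135 = 192.95 V.
I_load = 192.95/30.6 = 6.3056 A, so P_out = 192.95 × 6.3056 = 1216.7 W.
All ideal ⇒ P_in = P_out, so I_supply = 1216.7/230 = 5.29 A.

I_supply ≈ 5.29 A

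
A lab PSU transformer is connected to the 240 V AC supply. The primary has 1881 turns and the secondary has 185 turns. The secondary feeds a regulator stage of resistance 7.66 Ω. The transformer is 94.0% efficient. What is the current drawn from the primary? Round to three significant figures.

I_p ≈ 0.322 A

V_s = 240 × 185/1881 = 23.604 V.
I_s = V_s/R = 23.604/7.66 = 3.0815 A.
P_out = V_s I_s = 23.604 × 3.0815 = 72.738 W.
P_in = P_out/η = 72.738/0.940 = 77.381 W.
I_p = P_in/V_p = 77.381/240 = 0.322 A.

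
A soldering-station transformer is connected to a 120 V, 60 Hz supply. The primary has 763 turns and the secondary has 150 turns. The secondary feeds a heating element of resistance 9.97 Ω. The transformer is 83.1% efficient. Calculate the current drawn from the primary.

V_s = 120 × 150/763 = 23.591 V.
I_s = V_s/R = 23.591/9.97 = 2.3662 A.
P_out = V_s I_s = 23.591 × 2.3662 = 55.821 W.
P_in = P_out/η = 55.821/0.831 = 67.174 W.
I_p = P_in/V_p = 67.174/120 = 0.560 A.

I_p ≈ 0.560 A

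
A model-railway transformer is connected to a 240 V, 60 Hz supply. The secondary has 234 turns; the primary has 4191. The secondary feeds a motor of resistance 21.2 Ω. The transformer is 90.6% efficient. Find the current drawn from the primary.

I_p ≈ 0.0390 A

V_s = 240 × 234/4191 = 13.400 V.
I_s = V_s/R = 13.400/21.2 = 0.63208 A.
P_out = V_s I_s = 13.400 × 0.63208 = 8.4700 W.
P_in = P_out/η = 8.4700/0.906 = 9.3488 W.
I_p = P_in/V_p = 9.3488/240 = 0.0390 A.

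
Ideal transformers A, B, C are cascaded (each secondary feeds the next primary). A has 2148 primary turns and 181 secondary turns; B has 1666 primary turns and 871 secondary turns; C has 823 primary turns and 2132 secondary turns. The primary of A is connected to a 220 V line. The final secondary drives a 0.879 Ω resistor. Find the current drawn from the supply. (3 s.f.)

I_supply ≈ 3.26 A

Secondary of A: V = 220.00 × 181/2148 = 18.538 V.
Secondary of B: V = 18.538 × 871/1666 = 9.6919 V.
Secondary of C: V = 9.6919 × 2132/823 = 25.107 V.
I_load = 25.107/0.879 = 28.563 A, so P_out = 25.107 × 28.563 = 717.14 W.
All ideal ⇒ P_in = P_out, so I_supply = 717.14/220 = 3.26 A.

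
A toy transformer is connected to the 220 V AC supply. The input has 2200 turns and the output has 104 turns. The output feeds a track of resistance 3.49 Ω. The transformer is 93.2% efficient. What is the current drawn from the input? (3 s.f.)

V_out = 220 × 104/2200 = 10.400 V.
I_out = V_out/R = 10.400/3.49 = 2.9799 A.
P_out = V_out I_out = 10.400 × 2.9799 = 30.991 W.
P_in = P_out/η = 30.991/0.932 = 33.253 W.
I_in = P_in/V_in = 33.253/220 = 0.151 A.

I_in ≈ 0.151 A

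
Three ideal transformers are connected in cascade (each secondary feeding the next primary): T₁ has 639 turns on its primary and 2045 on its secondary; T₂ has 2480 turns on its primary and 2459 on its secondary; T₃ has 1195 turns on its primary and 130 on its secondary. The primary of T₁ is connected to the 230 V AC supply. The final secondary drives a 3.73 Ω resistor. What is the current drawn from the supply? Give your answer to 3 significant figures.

I_supply ≈ 7.35 A

After T₁: V = 230.00 × 2045/639 = 736.07 V.
After T₂: V = 736.07 × 2459/2480 = 729.84 V.
After T₃: V = 729.84 × 130/1195 = 79.397 V.
I_load = 79.397/3.73 = 21.286 A, so P_out = 79.397 × 21.286 = 1690.0 W.
All ideal ⇒ P_in = P_out, so I_supply = 1690.0/230 = 7.35 A.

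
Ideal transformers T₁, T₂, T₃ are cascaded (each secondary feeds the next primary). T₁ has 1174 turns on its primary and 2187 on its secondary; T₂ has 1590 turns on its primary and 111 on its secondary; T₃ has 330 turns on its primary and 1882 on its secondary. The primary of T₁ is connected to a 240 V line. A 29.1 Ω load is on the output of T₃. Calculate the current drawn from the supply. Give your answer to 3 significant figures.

Secondary of T₁: V = 240.00 × 2187/1174 = 447.09 V.
Secondary of T₂: V = 447.09 × 111/1590 = 31.212 V.
Secondary of T₃: V = 31.212 × 1882/330 = 178.00 V.
I_load = 178.00/29.1 = 6.1169 A, so P_out = 178.00 × 6.1169 = 1088.8 W.
All ideal ⇒ P_in = P_out, so I_supply = 1088.8/240 = 4.54 A.

I_supply ≈ 4.54 A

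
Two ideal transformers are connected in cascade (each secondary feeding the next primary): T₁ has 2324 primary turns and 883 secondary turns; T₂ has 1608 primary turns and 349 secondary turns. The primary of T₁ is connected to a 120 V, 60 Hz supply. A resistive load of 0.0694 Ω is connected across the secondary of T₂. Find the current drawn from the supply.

Secondary of T₁: V = 120.00 × 883/2324 = 45.594 V.
Secondary of T₂: V = 45.594 × 349/1608 = 9.8957 V.
I_load = 9.8957/0.0694 = 142.59 A, so P_out = 9.8957 × 142.59 = 1411.0 W.
All ideal ⇒ P_in = P_out, so I_supply = 1411.0/120 = 11.8 A.

I_supply ≈ 11.8 A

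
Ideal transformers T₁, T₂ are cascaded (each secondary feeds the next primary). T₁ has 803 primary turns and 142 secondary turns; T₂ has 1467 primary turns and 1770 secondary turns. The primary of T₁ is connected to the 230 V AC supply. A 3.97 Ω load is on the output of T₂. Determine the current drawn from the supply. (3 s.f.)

Secondary of T₁: V = 230.00 × 142/803 = 40.672 V.
Secondary of T₂: V = 40.672 × 1770/1467 = 49.073 V.
I_load = 49.073/3.97 = 12.361 A, so P_out = 49.073 × 12.361 = 606.59 W.
All ideal ⇒ P_in = P_out, so I_supply = 606.59/230 = 2.64 A.

I_supply ≈ 2.64 A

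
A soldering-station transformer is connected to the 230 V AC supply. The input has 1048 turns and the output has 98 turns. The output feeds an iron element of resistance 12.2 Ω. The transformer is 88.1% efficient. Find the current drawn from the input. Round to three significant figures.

V_out = 230 × 98/1048 = 21.508 V.
I_out = V_out/R = 21.508/12.2 = 1.7629 A.
P_out = V_out I_out = 21.508 × 1.7629 = 37.916 W.
P_in = P_out/η = 37.916/0.881 = 43.038 W.
I_in = P_in/V_in = 43.038/230 = 0.187 A.

I_in ≈ 0.187 A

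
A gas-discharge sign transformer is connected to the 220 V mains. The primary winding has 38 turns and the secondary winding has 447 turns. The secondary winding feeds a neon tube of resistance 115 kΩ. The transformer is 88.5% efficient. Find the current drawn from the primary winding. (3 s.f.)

V_s = 220 × 447/38 = 2587.9 V.
I_s = V_s/R = 2587.9/115000 = 0.022503 A.
P_out = V_s I_s = 2587.9 × 0.022503 = 58.237 W.
P_in = P_out/η = 58.237/0.885 = 65.804 W.
I_p = P_in/V_p = 65.804/220 = 0.299 A.

I_p ≈ 0.299 A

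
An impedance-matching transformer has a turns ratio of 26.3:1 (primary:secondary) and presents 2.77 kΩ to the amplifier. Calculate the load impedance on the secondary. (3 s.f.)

Z_s = Z_p/(N_p/N_s)² = 2770/26.3² = 4.00 Ω.

Z_s ≈ 4.00 Ω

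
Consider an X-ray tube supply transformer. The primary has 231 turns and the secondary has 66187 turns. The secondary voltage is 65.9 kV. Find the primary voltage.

V_p/V_s = N_p/N_s, so V_p = 65900 × 231/66187 = 230 V.

V_p ≈ 230 V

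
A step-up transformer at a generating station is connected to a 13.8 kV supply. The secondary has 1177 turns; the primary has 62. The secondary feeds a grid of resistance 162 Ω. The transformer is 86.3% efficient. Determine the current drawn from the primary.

V_s = 13800 × 1177/62 = 261980 V.
I_s = V_s/R = 261980/162 = 1617.1 A.
P_out = V_s I_s = 261980 × 1617.1 = 4.2366×10^8 W.
P_in = P_out/η = 4.2366×10^8/0.863 = 4.9091×10^8 W.
I_p = P_in/V_p = 4.9091×10^8/13800 = 35600 A.

I_p ≈ 35600 A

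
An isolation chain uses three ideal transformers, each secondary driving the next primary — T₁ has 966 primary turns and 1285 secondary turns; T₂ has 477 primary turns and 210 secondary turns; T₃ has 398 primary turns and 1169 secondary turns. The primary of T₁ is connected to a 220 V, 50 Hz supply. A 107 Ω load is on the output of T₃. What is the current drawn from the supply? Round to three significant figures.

After T₁: V = 220.00 × 1285/966 = 292.65 V.
After T₂: V = 292.65 × 210/477 = 128.84 V.
After T₃: V = 128.84 × 1169/398 = 378.43 V.
I_load = 378.43/107 = 3.5367 A, so P_out = 378.43 × 3.5367 = 1338.4 W.
All ideal ⇒ P_in = P_out, so I_supply = 1338.4/220 = 6.08 A.

I_supply ≈ 6.08 A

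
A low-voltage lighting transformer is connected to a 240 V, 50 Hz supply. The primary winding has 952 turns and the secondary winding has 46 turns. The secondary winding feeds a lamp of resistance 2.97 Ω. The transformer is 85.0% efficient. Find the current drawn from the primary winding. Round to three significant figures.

V_s = 240 × 46/952 = 11.597 V.
I_s = V_s/R = 11.597/2.97 = 3.9046 A.
P_out = V_s I_s = 11.597 × 3.9046 = 45.280 W.
P_in = P_out/η = 45.280/0.850 = 53.271 W.
I_p = P_in/V_p = 53.271/240 = 0.222 A.

I_p ≈ 0.222 A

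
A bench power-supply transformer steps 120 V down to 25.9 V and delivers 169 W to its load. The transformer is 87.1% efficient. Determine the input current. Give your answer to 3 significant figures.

P_in = P_out/η = 169/0.871 = 194.03 W.
I_in = P_in/V_in = 194.03/120 = 1.62 A.

I_in ≈ 1.62 A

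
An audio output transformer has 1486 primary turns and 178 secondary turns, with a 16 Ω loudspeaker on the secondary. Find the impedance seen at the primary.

Z_p = (N_p/N_s)² × Z_s = (1486/178)² × 16 = 1120 Ω.

Z_p ≈ 1120 Ω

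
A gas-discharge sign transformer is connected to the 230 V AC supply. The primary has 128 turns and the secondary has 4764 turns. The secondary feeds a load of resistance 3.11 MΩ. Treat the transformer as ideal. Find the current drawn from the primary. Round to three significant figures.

I_p ≈ 0.102 A

V_s = V_p × N_s/N_p = 230 × 4764/128 = 8560.3 V.
I_s = V_s/R = 8560.3/(3.11×10^6) = 0.0027525 A.
For an ideal transformer I_p N_p = I_s N_s, so I_p = 0.0027525 × 4764/128 = 0.102 A.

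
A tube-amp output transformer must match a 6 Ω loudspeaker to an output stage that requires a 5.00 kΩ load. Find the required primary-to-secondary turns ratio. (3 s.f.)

N_p/N_s ≈ 28.9

Z_p/Z_s = (N_p/N_s)², so N_p/N_s = √(5000/6) = √833 = 28.9.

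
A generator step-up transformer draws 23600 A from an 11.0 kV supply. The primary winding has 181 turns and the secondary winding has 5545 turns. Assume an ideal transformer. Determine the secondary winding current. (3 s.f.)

I_s/I_p = N_p/N_s, so I_s = 23600 × 181/5545 = 770 A.

I_s ≈ 770 A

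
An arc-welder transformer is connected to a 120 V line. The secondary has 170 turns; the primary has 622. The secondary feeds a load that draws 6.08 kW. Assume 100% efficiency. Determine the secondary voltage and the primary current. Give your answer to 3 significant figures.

V_s ≈ 32.8 V, I_p ≈ 50.7 A

V_s = V_p × N_s/N_p = 120 × 170/622 = 32.797 V.
I_s = P/V_s = 6080/32.797 = 185.38 A.
I_p = I_s × N_s/N_p = 185.38 × 170/622 = 50.7 A.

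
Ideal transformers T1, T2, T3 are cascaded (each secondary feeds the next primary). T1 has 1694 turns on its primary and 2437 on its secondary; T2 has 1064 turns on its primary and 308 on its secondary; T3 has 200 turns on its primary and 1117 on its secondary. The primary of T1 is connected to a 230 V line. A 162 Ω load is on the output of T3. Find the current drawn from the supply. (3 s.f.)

After T1: V = 230.00 × 2437/1694 = 330.88 V.
After T2: V = 330.88 × 308/1064 = 95.781 V.
After T3: V = 95.781 × 1117/200 = 534.94 V.
I_load = 534.94/162 = 3.3021 A, so P_out = 534.94 × 3.3021 = 1766.4 W.
All ideal ⇒ P_in = P_out, so I_supply = 1766.4/230 = 7.68 A.

I_supply ≈ 7.68 A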